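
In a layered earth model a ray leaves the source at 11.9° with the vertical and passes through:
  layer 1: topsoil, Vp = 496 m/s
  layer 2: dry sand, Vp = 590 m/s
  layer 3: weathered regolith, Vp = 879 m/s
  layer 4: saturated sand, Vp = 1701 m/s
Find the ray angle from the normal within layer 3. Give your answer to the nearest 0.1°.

Ray parameter p = sin 11.9° / 496 = 4.1573e-04 s/m.
sin θ_3 = p·V_3 = 4.1573e-04 × 879 = 0.3654.
θ_3 = 21.43° from the vertical.

21.4°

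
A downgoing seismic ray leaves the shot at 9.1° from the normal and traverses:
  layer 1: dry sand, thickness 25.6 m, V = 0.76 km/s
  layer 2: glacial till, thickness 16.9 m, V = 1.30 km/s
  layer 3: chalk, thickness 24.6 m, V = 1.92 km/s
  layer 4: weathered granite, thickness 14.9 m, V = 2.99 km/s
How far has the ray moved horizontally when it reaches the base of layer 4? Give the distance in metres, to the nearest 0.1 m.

31.4 m

Ray parameter p = sin 9.1° / 0.76 km/s = 2.0810e-01 s/km.
Layer 1: θ = 9.10°; offset = 25.6·tan 9.10° = 4.100 m.
Layer 2: sin θ = p·1.30 = 0.2705 → θ = 15.70°; offset = 16.9·tan 15.70° = 4.749 m.
Layer 3: sin θ = p·1.92 = 0.3996 → θ = 23.55°; offset = 24.6·tan 23.55° = 10.722 m.
Layer 4: sin θ = p·2.99 = 0.6222 → θ = 38.48°; offset = 14.9·tan 38.48° = 11.843 m.
Total horizontal offset = 31.415 m.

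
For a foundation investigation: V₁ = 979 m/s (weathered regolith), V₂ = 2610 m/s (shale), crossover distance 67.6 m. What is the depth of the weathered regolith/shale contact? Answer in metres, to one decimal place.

h = (x_cross/2)·√((V₂−V₁)/(V₂+V₁)).
(V₂−V₁)/(V₂+V₁) = (2610−979)/(2610+979) = 0.4544; √ = 0.6741.
h = (67.6/2)·0.6741 = 22.79 m.

22.8 m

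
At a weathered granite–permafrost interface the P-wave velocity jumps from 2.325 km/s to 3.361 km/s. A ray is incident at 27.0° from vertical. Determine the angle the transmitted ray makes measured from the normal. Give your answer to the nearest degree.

41°

sin θ₁/V₁ = sin θ₂/V₂ ⇒ sin θ₂ = 3.361·sin 27.0°/2.325 = 3.361·0.4540/2.325 = 0.6563.
θ₂ = arcsin 0.6563 = 41.02° from the normal.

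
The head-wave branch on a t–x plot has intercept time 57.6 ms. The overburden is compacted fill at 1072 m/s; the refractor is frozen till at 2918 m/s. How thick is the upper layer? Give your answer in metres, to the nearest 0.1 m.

33.2 m

h = tᵢ·V₁·V₂ / (2·√(V₂²−V₁²)).
√(V₂²−V₁²) = √(2918² − 1072²) = 2714.0 m/s.
h = 0.0576 s × 1072 × 2918 / (2 × 2714.0) = 33.19 m.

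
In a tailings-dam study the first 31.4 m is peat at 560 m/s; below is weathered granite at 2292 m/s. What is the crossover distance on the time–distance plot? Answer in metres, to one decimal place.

80.6 m

x_cross = 2h·√((V₂+V₁)/(V₂−V₁)).
(V₂+V₁)/(V₂−V₁) = (2292+560)/(2292−560) = 1.6467; √ = 1.2832.
x_cross = 2·31.4·1.2832 = 80.59 m.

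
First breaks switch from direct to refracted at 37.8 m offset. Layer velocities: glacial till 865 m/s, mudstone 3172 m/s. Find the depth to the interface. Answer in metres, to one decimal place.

14.3 m

h = (x_cross/2)·√((V₂−V₁)/(V₂+V₁)).
(V₂−V₁)/(V₂+V₁) = (3172−865)/(3172+865) = 0.5715; √ = 0.7560.
h = (37.8/2)·0.7560 = 14.29 m.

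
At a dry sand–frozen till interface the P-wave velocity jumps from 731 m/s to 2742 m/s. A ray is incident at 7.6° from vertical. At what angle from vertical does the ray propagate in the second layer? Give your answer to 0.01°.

Snell's law: sin θ₂ = (V₂/V₁)·sin θ₁ = (2742/731)·sin 7.6° = 0.4961.
θ₂ = sin⁻¹(0.4961) = 29.74° (from vertical).

29.74°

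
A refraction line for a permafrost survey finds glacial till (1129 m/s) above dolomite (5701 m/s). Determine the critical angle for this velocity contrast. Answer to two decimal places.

11.42°

At critical incidence the refracted ray runs along the interface (θ₂ = 90°), so sin θ_c = V₁/V₂.
θ_c = arcsin(1129/5701) = arcsin 0.1980 = 11.42°.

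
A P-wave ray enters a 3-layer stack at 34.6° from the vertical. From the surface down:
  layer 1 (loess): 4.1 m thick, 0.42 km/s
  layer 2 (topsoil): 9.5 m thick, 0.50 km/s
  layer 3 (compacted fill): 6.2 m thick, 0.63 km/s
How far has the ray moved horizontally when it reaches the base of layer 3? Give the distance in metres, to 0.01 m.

Apply Snell's law at each interface; in layer i the horizontal offset is hᵢ·tan θᵢ.
Layer 1: θ = 34.60°; offset = 4.1·tan 34.60° = 2.8284 m.
Layer 2: sin θ = 0.50·sin 34.6°/0.42 = 0.6760, θ = 42.53°; offset = 9.5·tan 42.53° = 8.7150 m.
Layer 3: sin θ = 0.63·sin 34.6°/0.42 = 0.8518, θ = 58.40°; offset = 6.2·tan 58.40° = 10.0796 m.
Total horizontal offset = 21.6230 m.

21.62 m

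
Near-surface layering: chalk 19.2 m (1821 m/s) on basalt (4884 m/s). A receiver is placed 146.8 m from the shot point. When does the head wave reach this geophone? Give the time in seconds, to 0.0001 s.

0.0496 s

θ_c = arcsin(V₁/V₂) = arcsin(1821/4884) = 21.89°, cos θ_c = 0.9279.
Intercept time tᵢ = 2h cos θ_c / V₁ = 2·19.2·0.9279/1821 = 0.01957 s.
t = x/V₂ + tᵢ = 146.8/4884 + 0.01957 = 0.04962 s.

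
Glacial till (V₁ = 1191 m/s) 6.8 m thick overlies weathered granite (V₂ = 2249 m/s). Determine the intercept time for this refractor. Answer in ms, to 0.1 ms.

9.7 ms

θ_c = arcsin(V₁/V₂) = arcsin(1191/2249) = 31.98°; cos θ_c = 0.8483.
tᵢ = 2h·cos θ_c / V₁ = 2·6.8·0.8483 / 1191 = 0.00969 s.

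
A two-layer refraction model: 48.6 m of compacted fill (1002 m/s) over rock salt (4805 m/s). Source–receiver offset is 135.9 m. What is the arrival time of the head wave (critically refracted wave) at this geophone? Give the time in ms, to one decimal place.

123.2 ms

t = x/V₂ + 2h·√(V₂²−V₁²)/(V₁V₂).
√(V₂²−V₁²) = √(4805²−1002²) = 4699.4 m/s; delay term = 2·48.6·4699.4/(1002·4805) = 0.09487 s.
t = 135.9/4805 + 0.09487 = 0.12316 s.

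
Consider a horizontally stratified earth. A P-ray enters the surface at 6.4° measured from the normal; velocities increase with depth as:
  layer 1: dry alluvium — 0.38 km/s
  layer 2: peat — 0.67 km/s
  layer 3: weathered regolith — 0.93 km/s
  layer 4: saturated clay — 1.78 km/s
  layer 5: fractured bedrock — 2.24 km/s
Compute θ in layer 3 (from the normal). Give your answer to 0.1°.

15.8°

Snell's law across each interface conserves sin θ / V, so sin θ_3 = V_3·sin θ₁/V₁.
sin θ_3 = 0.93 × sin 6.4° / 0.38 = 0.2728.
θ_3 = 15.83° from the vertical.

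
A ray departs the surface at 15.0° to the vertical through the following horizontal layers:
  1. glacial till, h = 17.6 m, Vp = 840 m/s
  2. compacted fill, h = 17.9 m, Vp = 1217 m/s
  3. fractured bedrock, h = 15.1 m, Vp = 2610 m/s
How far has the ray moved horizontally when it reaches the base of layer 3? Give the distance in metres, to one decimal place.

32.4 m

p = sin θ₁/V₁ = sin 15.0°/840 = 3.0812e-04 s/m is conserved through the stack.
Layer 1: θ = 15.00°; offset = 17.6·tan 15.00° = 4.716 m.
Layer 2: sin θ = p·1217 = 0.3750 → θ = 22.02°; offset = 17.9·tan 22.02° = 7.240 m.
Layer 3: sin θ = p·2610 = 0.8042 → θ = 53.53°; offset = 15.1·tan 53.53° = 20.430 m.
Summing the layer offsets gives 32.387 m.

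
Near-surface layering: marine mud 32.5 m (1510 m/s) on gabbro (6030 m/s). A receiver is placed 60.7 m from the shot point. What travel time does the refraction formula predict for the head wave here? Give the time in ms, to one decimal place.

51.7 ms

θ_c = arcsin(V₁/V₂) = arcsin(1510/6030) = 14.50°, cos θ_c = 0.9681.
Intercept time tᵢ = 2h cos θ_c / V₁ = 2·32.5·0.9681/1510 = 0.04167 s.
t = x/V₂ + tᵢ = 60.7/6030 + 0.04167 = 0.05174 s.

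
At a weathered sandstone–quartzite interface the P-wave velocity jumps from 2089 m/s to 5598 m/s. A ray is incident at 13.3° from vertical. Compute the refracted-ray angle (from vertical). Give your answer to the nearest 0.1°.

38.1°

sin θ₁/V₁ = sin θ₂/V₂ ⇒ sin θ₂ = 5598·sin 13.3°/2089 = 5598·0.2300/2089 = 0.6165.
θ₂ = arcsin 0.6165 = 38.06° from the normal.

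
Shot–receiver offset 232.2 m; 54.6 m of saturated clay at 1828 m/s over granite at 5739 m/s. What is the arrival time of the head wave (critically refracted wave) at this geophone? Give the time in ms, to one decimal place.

t = x/V₂ + 2h·√(V₂²−V₁²)/(V₁V₂).
√(V₂²−V₁²) = √(5739²−1828²) = 5440.1 m/s; delay term = 2·54.6·5440.1/(1828·5739) = 0.05663 s.
t = 232.2/5739 + 0.05663 = 0.09709 s.

97.1 ms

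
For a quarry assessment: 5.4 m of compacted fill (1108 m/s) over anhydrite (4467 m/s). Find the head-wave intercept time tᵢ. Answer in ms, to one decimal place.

tᵢ = 2h·√(V₂²−V₁²)/(V₁V₂).
√(V₂²−V₁²) = √(4467²−1108²) = 4327.4 m/s.
tᵢ = 2·5.4·4327.4/(1108·4467) = 0.00944 s.

9.4 ms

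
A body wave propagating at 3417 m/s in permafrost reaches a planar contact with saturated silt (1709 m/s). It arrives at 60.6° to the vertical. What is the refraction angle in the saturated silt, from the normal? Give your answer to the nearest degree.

sin θ₁/V₁ = sin θ₂/V₂ ⇒ sin θ₂ = 1709·sin 60.6°/3417 = 1709·0.8712/3417 = 0.4357.
θ₂ = sin⁻¹(0.4357) = 25.83° (from vertical).

26°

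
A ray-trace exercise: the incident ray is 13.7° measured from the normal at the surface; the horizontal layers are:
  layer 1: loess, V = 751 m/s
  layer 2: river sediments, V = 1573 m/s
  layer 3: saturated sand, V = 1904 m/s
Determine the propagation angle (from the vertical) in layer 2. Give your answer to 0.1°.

Ray parameter p = sin 13.7° / 751 = 3.1536e-04 s/m.
sin θ_2 = p·V_2 = 3.1536e-04 × 1573 = 0.4961.
θ_2 = 29.74° from the vertical.

29.7°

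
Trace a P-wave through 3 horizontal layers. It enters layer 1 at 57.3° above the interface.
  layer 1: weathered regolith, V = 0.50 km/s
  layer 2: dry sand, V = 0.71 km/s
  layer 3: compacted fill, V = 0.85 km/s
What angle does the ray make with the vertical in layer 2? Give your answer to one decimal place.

50.1°

From the normal: θ₁ = 90° − 57.3° = 32.7°.
Snell's law across each interface conserves sin θ / V, so sin θ_2 = V_2·sin θ₁/V₁.
sin θ_2 = 0.71 × sin 32.7° / 0.50 = 0.7671.
θ_2 = arcsin 0.7671 = 50.10°.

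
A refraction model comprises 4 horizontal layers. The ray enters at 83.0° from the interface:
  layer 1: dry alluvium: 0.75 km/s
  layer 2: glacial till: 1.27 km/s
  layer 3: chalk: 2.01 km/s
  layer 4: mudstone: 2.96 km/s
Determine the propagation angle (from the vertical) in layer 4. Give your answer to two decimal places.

From the normal: θ₁ = 90° − 83.0° = 7.0°.
Snell's law across each interface conserves sin θ / V, so sin θ_4 = V_4·sin θ₁/V₁.
sin θ_4 = 2.96 × sin 7.0° / 0.75 = 0.4810.
θ_4 = arcsin 0.4810 = 28.75°.

28.75°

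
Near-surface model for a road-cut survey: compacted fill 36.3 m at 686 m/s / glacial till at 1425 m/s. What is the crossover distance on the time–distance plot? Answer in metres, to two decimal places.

θ_c = arcsin(686/1425) = 28.78°, so cos θ_c = 0.8765 and tᵢ = 2h cos θ_c/V₁ = 0.0928 s.
At crossover x/V₁ = x/V₂ + tᵢ ⇒ x = tᵢ/(1/V₁ − 1/V₂) = 0.09276/(1.4577e-03 − 7.0175e-04) = 122.70 m.

122.70 m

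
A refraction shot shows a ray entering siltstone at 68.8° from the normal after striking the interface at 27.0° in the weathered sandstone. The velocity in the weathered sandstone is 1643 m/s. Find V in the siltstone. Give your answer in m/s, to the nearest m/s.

sin 27.0° = 0.4540; sin 68.8° = 0.9323.
V₂ = V₁·(sin θ₂/sin θ₁) = 1643·(0.9323/0.4540) = 3374.10 m/s.

3374 m/s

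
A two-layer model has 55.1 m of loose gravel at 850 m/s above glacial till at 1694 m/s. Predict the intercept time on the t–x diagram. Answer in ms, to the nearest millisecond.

tᵢ = 2h·√(V₂²−V₁²)/(V₁V₂).
√(V₂²−V₁²) = √(1694²−850²) = 1465.3 m/s.
tᵢ = 2·55.1·1465.3/(850·1694) = 0.11214 s.

112 ms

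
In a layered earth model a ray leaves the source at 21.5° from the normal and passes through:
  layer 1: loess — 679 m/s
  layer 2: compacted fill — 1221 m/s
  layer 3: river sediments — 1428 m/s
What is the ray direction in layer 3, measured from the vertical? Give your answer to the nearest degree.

Ray parameter p = sin 21.5° / 679 = 5.3977e-04 s/m.
sin θ_3 = p·V_3 = 5.3977e-04 × 1428 = 0.7708.
θ_3 = 50.42° from the vertical.

50°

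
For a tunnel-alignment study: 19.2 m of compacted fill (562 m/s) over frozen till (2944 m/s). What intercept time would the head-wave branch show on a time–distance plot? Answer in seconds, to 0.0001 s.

θ_c = arcsin(V₁/V₂) = arcsin(562/2944) = 11.01°; cos θ_c = 0.9816.
tᵢ = 2h·cos θ_c / V₁ = 2·19.2·0.9816 / 562 = 0.06707 s.

0.0671 s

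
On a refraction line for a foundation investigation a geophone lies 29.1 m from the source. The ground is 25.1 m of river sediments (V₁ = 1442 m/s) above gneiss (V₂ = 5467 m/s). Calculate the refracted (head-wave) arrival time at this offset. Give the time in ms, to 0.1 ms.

t = x/V₂ + 2h·√(V₂²−V₁²)/(V₁V₂).
√(V₂²−V₁²) = √(5467²−1442²) = 5273.4 m/s; delay term = 2·25.1·5273.4/(1442·5467) = 0.03358 s.
t = 29.1/5467 + 0.03358 = 0.03890 s.

38.9 ms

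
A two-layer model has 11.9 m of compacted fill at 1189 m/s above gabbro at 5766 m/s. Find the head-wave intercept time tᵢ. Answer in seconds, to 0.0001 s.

0.0196 s

tᵢ = 2h·√(V₂²−V₁²)/(V₁V₂).
√(V₂²−V₁²) = √(5766²−1189²) = 5642.1 m/s.
tᵢ = 2·11.9·5642.1/(1189·5766) = 0.01959 s.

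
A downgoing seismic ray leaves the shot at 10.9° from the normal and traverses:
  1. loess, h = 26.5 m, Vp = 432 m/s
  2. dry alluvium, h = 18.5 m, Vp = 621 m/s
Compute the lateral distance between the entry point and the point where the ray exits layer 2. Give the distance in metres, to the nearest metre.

10 m

p = sin θ₁/V₁ = sin 10.9°/432 = 4.3772e-04 s/m is conserved through the stack.
Layer 1: θ = 10.90°; offset = 26.5·tan 10.90° = 5.103 m.
Layer 2: sin θ = p·621 = 0.2718 → θ = 15.77°; offset = 18.5·tan 15.77° = 5.226 m.
Σ offsets = 10.329 m.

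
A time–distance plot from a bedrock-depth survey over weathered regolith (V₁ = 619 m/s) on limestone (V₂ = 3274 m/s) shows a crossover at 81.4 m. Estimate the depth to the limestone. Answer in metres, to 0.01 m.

x_cross = 2h·√((V₂+V₁)/(V₂−V₁)) → h = x_cross / (2·√((V₂+V₁)/(V₂−V₁))).
√((V₂+V₁)/(V₂−V₁)) = √((3274+619)/(3274−619)) = 1.2109.
h = 81.4 / (2·1.2109) = 33.61 m.

33.61 m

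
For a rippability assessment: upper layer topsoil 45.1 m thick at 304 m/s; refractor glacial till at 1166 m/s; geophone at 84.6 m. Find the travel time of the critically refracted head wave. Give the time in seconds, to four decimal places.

0.3590 s

t = x/V₂ + 2h·√(V₂²−V₁²)/(V₁V₂).
√(V₂²−V₁²) = √(1166²−304²) = 1125.7 m/s; delay term = 2·45.1·1125.7/(304·1166) = 0.28645 s.
t = 84.6/1166 + 0.28645 = 0.35900 s.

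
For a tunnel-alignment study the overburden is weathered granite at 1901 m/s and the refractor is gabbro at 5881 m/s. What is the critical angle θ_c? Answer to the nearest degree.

19°

Critical incidence: sin θ_c = V₁/V₂ = 1901/5881 = 0.3232.
θ_c = arcsin 0.3232 = 18.86°.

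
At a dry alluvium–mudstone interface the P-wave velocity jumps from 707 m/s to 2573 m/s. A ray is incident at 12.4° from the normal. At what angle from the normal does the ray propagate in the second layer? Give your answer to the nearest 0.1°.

sin θ₁/V₁ = sin θ₂/V₂ ⇒ sin θ₂ = 2573·sin 12.4°/707 = 2573·0.2147/707 = 0.7815.
θ₂ = sin⁻¹(0.7815) = 51.40° (from vertical).

51.4°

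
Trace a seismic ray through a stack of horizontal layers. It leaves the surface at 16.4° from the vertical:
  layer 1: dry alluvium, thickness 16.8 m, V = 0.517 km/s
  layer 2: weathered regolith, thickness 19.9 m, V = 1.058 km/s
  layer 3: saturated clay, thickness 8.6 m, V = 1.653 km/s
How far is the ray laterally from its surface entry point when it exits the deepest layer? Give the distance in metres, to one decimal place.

37.1 m

Apply Snell's law at each interface; in layer i the horizontal offset is hᵢ·tan θᵢ.
Layer 1: θ = 16.40°; offset = 16.8·tan 16.40° = 4.945 m.
Layer 2: sin θ = 1.058·sin 16.4°/0.517 = 0.5778, θ = 35.30°; offset = 19.9·tan 35.30° = 14.087 m.
Layer 3: sin θ = 1.653·sin 16.4°/0.517 = 0.9027, θ = 64.52°; offset = 8.6·tan 64.52° = 18.046 m.
Summing the layer offsets gives 37.078 m.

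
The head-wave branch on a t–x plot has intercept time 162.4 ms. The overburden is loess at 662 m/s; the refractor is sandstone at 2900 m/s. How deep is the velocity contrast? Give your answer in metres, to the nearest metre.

θ_c = arcsin(662/2900) = 13.20°; cos θ_c = 0.9736.
tᵢ = 2h cos θ_c/V₁ ⇒ h = tᵢ·V₁/(2 cos θ_c) = 0.1624·662/(2·0.9736) = 55.21 m.

55 m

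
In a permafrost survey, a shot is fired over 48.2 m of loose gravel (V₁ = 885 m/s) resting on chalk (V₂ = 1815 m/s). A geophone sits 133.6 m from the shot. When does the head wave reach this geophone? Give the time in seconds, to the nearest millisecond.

0.169 s

θ_c = arcsin(V₁/V₂) = arcsin(885/1815) = 29.18°, cos θ_c = 0.8731.
Intercept time tᵢ = 2h cos θ_c / V₁ = 2·48.2·0.8731/885 = 0.09510 s.
t = x/V₂ + tᵢ = 133.6/1815 + 0.09510 = 0.16871 s.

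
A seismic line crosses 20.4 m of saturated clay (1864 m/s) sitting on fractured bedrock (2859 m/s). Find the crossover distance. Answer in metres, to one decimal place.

θ_c = arcsin(1864/2859) = 40.69°, so cos θ_c = 0.7582 and tᵢ = 2h cos θ_c/V₁ = 0.0166 s.
At crossover x/V₁ = x/V₂ + tᵢ ⇒ x = tᵢ/(1/V₁ − 1/V₂) = 0.01660/(5.3648e-04 − 3.4977e-04) = 88.89 m.

88.9 m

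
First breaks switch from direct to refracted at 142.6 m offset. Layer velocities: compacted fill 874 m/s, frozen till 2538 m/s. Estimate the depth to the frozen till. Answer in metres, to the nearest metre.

50 m

x_cross = 2h·√((V₂+V₁)/(V₂−V₁)) → h = x_cross / (2·√((V₂+V₁)/(V₂−V₁))).
√((V₂+V₁)/(V₂−V₁)) = √((2538+874)/(2538−874)) = 1.4319.
h = 142.6 / (2·1.4319) = 49.79 m.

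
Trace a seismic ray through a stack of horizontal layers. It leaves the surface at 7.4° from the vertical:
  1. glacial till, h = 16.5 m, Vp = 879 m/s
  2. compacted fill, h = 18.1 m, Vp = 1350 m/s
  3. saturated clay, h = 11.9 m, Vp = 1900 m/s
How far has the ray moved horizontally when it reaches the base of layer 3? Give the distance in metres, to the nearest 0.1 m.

Ray parameter p = sin 7.4° / 879 m/s = 1.4653e-04 s/m.
Layer 1: θ = 7.40°; offset = 16.5·tan 7.40° = 2.143 m.
Layer 2: sin θ = p·1350 = 0.1978 → θ = 11.41°; offset = 18.1·tan 11.41° = 3.653 m.
Layer 3: sin θ = p·1900 = 0.2784 → θ = 16.16°; offset = 11.9·tan 16.16° = 3.449 m.
Σ offsets = 9.245 m.

9.2 m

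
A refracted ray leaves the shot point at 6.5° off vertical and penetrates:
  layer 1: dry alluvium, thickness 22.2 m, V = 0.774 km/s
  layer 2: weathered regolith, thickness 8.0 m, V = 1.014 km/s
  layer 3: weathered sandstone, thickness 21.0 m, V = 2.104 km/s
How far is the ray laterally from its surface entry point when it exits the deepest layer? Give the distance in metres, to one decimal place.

10.5 m

Apply Snell's law at each interface; in layer i the horizontal offset is hᵢ·tan θᵢ.
Layer 1: θ = 6.50°; offset = 22.2·tan 6.50° = 2.529 m.
Layer 2: sin θ = 1.014·sin 6.5°/0.774 = 0.1483, θ = 8.53°; offset = 8.0·tan 8.53° = 1.200 m.
Layer 3: sin θ = 2.104·sin 6.5°/0.774 = 0.3077, θ = 17.92°; offset = 21.0·tan 17.92° = 6.792 m.
Summing the layer offsets gives 10.521 m.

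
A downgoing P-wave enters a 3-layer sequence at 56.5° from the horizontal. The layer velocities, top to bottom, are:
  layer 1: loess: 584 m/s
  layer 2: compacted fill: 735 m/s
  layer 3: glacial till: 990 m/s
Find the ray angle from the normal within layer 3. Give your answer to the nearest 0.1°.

From the normal: θ₁ = 90° − 56.5° = 33.5°.
Ray parameter p = sin 33.5° / 584 = 9.4510e-04 s/m.
sin θ_3 = p·V_3 = 9.4510e-04 × 990 = 0.9356.
θ_3 = arcsin 0.9356 = 69.33°.

69.3°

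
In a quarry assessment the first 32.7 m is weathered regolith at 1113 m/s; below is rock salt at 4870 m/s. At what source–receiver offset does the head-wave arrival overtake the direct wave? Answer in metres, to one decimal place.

θ_c = arcsin(1113/4870) = 13.21°, so cos θ_c = 0.9735 and tᵢ = 2h cos θ_c/V₁ = 0.0572 s.
At crossover x/V₁ = x/V₂ + tᵢ ⇒ x = tᵢ/(1/V₁ − 1/V₂) = 0.05720/(8.9847e-04 − 2.0534e-04) = 82.53 m.

82.5 m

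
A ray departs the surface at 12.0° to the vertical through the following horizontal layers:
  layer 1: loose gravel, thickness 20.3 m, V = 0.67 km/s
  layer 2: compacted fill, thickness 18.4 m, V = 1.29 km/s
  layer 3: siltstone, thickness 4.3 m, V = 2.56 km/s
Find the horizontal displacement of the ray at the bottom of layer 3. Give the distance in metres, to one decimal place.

18.0 m

p = sin θ₁/V₁ = sin 12.0°/0.67 = 3.1032e-01 s/km is conserved through the stack.
Layer 1: θ = 12.00°; offset = 20.3·tan 12.00° = 4.315 m.
Layer 2: sin θ = p·1.29 = 0.4003 → θ = 23.60°; offset = 18.4·tan 23.60° = 8.038 m.
Layer 3: sin θ = p·2.56 = 0.7944 → θ = 52.60°; offset = 4.3·tan 52.60° = 5.624 m.
Σ offsets = 17.977 m.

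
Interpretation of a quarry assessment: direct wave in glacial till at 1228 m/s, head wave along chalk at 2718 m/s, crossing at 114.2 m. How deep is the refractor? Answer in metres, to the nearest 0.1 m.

x_cross = 2h·√((V₂+V₁)/(V₂−V₁)) → h = x_cross / (2·√((V₂+V₁)/(V₂−V₁))).
√((V₂+V₁)/(V₂−V₁)) = √((2718+1228)/(2718−1228)) = 1.6274.
h = 114.2 / (2·1.6274) = 35.09 m.

35.1 m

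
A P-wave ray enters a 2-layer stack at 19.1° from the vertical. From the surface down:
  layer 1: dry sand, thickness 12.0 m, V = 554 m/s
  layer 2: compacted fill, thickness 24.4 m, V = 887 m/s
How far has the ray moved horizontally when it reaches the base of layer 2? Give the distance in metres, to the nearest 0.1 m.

19.2 m

p = sin θ₁/V₁ = sin 19.1°/554 = 5.9065e-04 s/m is conserved through the stack.
Layer 1: θ = 19.10°; offset = 12.0·tan 19.10° = 4.155 m.
Layer 2: sin θ = p·887 = 0.5239 → θ = 31.59°; offset = 24.4·tan 31.59° = 15.008 m.
Total horizontal offset = 19.163 m.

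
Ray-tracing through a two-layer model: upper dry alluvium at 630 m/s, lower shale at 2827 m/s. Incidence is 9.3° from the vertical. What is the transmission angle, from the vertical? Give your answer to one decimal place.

46.5°

Snell's law: sin θ₂ = (V₂/V₁)·sin θ₁ = (2827/630)·sin 9.3° = 0.7252.
θ₂ = sin⁻¹(0.7252) = 46.48° (from vertical).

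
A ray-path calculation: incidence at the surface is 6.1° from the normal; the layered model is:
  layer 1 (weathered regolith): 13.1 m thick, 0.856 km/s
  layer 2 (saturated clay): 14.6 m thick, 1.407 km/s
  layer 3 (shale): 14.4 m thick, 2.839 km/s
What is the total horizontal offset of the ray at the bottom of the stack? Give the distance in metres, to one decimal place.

p = sin θ₁/V₁ = sin 6.1°/0.856 = 1.2414e-01 s/km is conserved through the stack.
Layer 1: θ = 6.10°; offset = 13.1·tan 6.10° = 1.400 m.
Layer 2: sin θ = p·1.407 = 0.1747 → θ = 10.06°; offset = 14.6·tan 10.06° = 2.590 m.
Layer 3: sin θ = p·2.839 = 0.3524 → θ = 20.64°; offset = 14.4·tan 20.64° = 5.423 m.
Total horizontal offset = 9.413 m.

9.4 m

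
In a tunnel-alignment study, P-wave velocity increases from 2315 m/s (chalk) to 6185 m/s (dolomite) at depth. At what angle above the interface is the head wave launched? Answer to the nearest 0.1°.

Critical incidence: sin θ_c = V₁/V₂ = 2315/6185 = 0.3743.
θ_c = arcsin 0.3743 = 21.98°.
Measured from the interface: 90° − 21.98° = 68.02°.

68.0°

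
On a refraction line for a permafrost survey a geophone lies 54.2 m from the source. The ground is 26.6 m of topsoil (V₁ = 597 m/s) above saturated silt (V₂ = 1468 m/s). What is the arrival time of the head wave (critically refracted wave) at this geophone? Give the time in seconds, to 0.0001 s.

0.1183 s

θ_c = arcsin(V₁/V₂) = arcsin(597/1468) = 24.00°, cos θ_c = 0.9136.
Intercept time tᵢ = 2h cos θ_c / V₁ = 2·26.6·0.9136/597 = 0.08141 s.
t = x/V₂ + tᵢ = 54.2/1468 + 0.08141 = 0.11833 s.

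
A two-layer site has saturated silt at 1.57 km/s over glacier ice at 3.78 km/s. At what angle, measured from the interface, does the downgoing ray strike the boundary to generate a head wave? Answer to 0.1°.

At critical incidence the refracted ray runs along the interface (θ₂ = 90°), so sin θ_c = V₁/V₂.
θ_c = arcsin(1.57/3.78) = arcsin 0.4153 = 24.54°.
Measured from the interface: 90° − 24.54° = 65.46°.

65.5°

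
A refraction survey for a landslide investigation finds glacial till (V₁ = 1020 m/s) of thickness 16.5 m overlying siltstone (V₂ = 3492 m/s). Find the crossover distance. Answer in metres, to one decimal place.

x_cross = 2h·√((V₂+V₁)/(V₂−V₁)).
(V₂+V₁)/(V₂−V₁) = (3492+1020)/(3492−1020) = 1.8252; √ = 1.3510.
x_cross = 2·16.5·1.3510 = 44.58 m.

44.6 m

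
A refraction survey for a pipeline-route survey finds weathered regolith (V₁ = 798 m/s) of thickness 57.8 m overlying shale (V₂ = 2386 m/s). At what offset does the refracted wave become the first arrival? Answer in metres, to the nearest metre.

θ_c = arcsin(798/2386) = 19.54°, so cos θ_c = 0.9424 and tᵢ = 2h cos θ_c/V₁ = 0.1365 s.
At crossover x/V₁ = x/V₂ + tᵢ ⇒ x = tᵢ/(1/V₁ − 1/V₂) = 0.13652/(1.2531e-03 − 4.1911e-04) = 163.69 m.

164 m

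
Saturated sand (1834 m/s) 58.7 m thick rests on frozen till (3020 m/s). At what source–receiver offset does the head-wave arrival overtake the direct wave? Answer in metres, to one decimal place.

237.5 m

θ_c = arcsin(1834/3020) = 37.39°, so cos θ_c = 0.7945 and tᵢ = 2h cos θ_c/V₁ = 0.0509 s.
At crossover x/V₁ = x/V₂ + tᵢ ⇒ x = tᵢ/(1/V₁ − 1/V₂) = 0.05086/(5.4526e-04 − 3.3113e-04) = 237.51 m.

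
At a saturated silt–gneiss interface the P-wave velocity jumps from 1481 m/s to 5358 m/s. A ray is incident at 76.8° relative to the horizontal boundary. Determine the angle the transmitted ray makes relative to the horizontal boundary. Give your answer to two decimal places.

34.30°

Convert to the normal: θ₁ = 90° − 76.8° = 13.2°.
sin θ₁/V₁ = sin θ₂/V₂ ⇒ sin θ₂ = 5358·sin 13.2°/1481 = 5358·0.2284/1481 = 0.8261.
θ₂ = sin⁻¹(0.8261) = 55.70° (from vertical).
From the interface: 90° − 55.70° = 34.30°.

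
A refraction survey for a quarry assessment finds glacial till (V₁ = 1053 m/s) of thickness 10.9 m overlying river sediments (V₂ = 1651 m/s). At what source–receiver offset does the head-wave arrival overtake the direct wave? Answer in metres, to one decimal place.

46.4 m

x_cross = 2h·√((V₂+V₁)/(V₂−V₁)).
(V₂+V₁)/(V₂−V₁) = (1651+1053)/(1651−1053) = 4.5217; √ = 2.1264.
x_cross = 2·10.9·2.1264 = 46.36 m.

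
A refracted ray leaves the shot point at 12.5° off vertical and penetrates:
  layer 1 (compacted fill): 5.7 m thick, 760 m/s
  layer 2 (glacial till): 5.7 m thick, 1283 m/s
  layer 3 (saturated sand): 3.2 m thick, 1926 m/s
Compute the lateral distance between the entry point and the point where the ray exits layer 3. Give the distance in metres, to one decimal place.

Apply Snell's law at each interface; in layer i the horizontal offset is hᵢ·tan θᵢ.
Layer 1: θ = 12.50°; offset = 5.7·tan 12.50° = 1.264 m.
Layer 2: sin θ = 1283·sin 12.5°/760 = 0.3654, θ = 21.43°; offset = 5.7·tan 21.43° = 2.237 m.
Layer 3: sin θ = 1926·sin 12.5°/760 = 0.5485, θ = 33.26°; offset = 3.2·tan 33.26° = 2.099 m.
Σ offsets = 5.600 m.

5.6 m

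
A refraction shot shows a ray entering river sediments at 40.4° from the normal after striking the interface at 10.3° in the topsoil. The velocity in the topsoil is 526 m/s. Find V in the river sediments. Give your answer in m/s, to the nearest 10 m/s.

1910 m/s

Snell's law: sin 10.3°/V₁ = sin 40.4°/V₂.
V₂ = V₁·sin 40.4°/sin 10.3° = 526 × 3.6248 = 1906.64 m/s.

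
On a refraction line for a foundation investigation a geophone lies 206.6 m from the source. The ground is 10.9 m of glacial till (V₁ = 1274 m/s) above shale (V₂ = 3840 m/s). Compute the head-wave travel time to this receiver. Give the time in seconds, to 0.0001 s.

t = x/V₂ + 2h·√(V₂²−V₁²)/(V₁V₂).
√(V₂²−V₁²) = √(3840²−1274²) = 3622.5 m/s; delay term = 2·10.9·3622.5/(1274·3840) = 0.01614 s.
t = 206.6/3840 + 0.01614 = 0.06994 s.

0.0699 s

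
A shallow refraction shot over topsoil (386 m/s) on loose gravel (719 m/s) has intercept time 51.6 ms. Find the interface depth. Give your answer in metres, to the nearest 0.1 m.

θ_c = arcsin(386/719) = 32.47°; cos θ_c = 0.8437.
tᵢ = 2h cos θ_c/V₁ ⇒ h = tᵢ·V₁/(2 cos θ_c) = 0.0516·386/(2·0.8437) = 11.80 m.

11.8 m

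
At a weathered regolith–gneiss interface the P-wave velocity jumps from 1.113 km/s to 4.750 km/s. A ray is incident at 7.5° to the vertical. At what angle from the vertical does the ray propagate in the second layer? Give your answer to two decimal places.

33.85°

sin θ₁/V₁ = sin θ₂/V₂ ⇒ sin θ₂ = 4.750·sin 7.5°/1.113 = 4.750·0.1305/1.113 = 0.5571.
θ₂ = sin⁻¹(0.5571) = 33.85° (from vertical).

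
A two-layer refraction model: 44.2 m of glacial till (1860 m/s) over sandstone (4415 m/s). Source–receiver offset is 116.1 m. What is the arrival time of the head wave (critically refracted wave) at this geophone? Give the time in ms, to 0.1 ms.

69.4 ms

θ_c = arcsin(V₁/V₂) = arcsin(1860/4415) = 24.92°, cos θ_c = 0.9069.
Intercept time tᵢ = 2h cos θ_c / V₁ = 2·44.2·0.9069/1860 = 0.04310 s.
t = x/V₂ + tᵢ = 116.1/4415 + 0.04310 = 0.06940 s.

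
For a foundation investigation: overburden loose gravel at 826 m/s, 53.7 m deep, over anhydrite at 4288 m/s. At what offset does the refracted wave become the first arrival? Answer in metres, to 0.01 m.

130.53 m

θ_c = arcsin(826/4288) = 11.11°, so cos θ_c = 0.9813 and tᵢ = 2h cos θ_c/V₁ = 0.1276 s.
At crossover x/V₁ = x/V₂ + tᵢ ⇒ x = tᵢ/(1/V₁ − 1/V₂) = 0.12759/(1.2107e-03 − 2.3321e-04) = 130.53 m.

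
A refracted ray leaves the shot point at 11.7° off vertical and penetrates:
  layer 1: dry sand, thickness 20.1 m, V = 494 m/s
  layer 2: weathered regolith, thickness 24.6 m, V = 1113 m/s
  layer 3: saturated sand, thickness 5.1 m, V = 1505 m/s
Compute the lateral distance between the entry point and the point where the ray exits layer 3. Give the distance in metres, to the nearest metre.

21 m

p = sin θ₁/V₁ = sin 11.7°/494 = 4.1050e-04 s/m is conserved through the stack.
Layer 1: θ = 11.70°; offset = 20.1·tan 11.70° = 4.163 m.
Layer 2: sin θ = p·1113 = 0.4569 → θ = 27.19°; offset = 24.6·tan 27.19° = 12.635 m.
Layer 3: sin θ = p·1505 = 0.6178 → θ = 38.16°; offset = 5.1·tan 38.16° = 4.007 m.
Total horizontal offset = 20.805 m.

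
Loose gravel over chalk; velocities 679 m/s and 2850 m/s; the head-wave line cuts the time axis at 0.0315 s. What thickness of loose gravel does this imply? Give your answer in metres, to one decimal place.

h = tᵢ·V₁·V₂ / (2·√(V₂²−V₁²)).
√(V₂²−V₁²) = √(2850² − 679²) = 2767.9 m/s.
h = 0.0315 s × 679 × 2850 / (2 × 2767.9) = 11.01 m.

11.0 m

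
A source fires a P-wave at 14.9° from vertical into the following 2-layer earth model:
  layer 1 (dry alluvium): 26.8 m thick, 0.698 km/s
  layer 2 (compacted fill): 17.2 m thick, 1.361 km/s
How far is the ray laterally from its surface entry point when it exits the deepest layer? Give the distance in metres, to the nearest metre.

Apply Snell's law at each interface; in layer i the horizontal offset is hᵢ·tan θᵢ.
Layer 1: θ = 14.90°; offset = 26.8·tan 14.90° = 7.131 m.
Layer 2: sin θ = 1.361·sin 14.9°/0.698 = 0.5014, θ = 30.09°; offset = 17.2·tan 30.09° = 9.967 m.
Summing the layer offsets gives 17.098 m.

17 m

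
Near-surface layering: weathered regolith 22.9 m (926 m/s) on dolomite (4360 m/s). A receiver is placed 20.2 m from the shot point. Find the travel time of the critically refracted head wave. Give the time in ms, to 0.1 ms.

53.0 ms

t = x/V₂ + 2h·√(V₂²−V₁²)/(V₁V₂).
√(V₂²−V₁²) = √(4360²−926²) = 4260.5 m/s; delay term = 2·22.9·4260.5/(926·4360) = 0.04833 s.
t = 20.2/4360 + 0.04833 = 0.05296 s.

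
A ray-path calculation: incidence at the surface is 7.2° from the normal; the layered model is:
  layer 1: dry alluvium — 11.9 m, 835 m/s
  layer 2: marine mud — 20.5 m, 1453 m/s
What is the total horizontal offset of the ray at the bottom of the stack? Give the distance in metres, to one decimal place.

6.1 m

Apply Snell's law at each interface; in layer i the horizontal offset is hᵢ·tan θᵢ.
Layer 1: θ = 7.20°; offset = 11.9·tan 7.20° = 1.503 m.
Layer 2: sin θ = 1453·sin 7.2°/835 = 0.2181, θ = 12.60°; offset = 20.5·tan 12.60° = 4.581 m.
Summing the layer offsets gives 6.085 m.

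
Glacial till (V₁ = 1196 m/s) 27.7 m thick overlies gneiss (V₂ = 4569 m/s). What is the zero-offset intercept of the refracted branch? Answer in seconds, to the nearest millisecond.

0.045 s

tᵢ = 2h·√(V₂²−V₁²)/(V₁V₂).
√(V₂²−V₁²) = √(4569²−1196²) = 4409.7 m/s.
tᵢ = 2·27.7·4409.7/(1196·4569) = 0.04471 s.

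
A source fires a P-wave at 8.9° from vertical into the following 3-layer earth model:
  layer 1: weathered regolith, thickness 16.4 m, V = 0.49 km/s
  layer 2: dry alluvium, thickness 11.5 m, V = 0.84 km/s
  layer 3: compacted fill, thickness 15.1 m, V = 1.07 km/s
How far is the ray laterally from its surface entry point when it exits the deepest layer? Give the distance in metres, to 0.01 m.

11.15 m

Apply Snell's law at each interface; in layer i the horizontal offset is hᵢ·tan θᵢ.
Layer 1: θ = 8.90°; offset = 16.4·tan 8.90° = 2.5682 m.
Layer 2: sin θ = 0.84·sin 8.9°/0.49 = 0.2652, θ = 15.38°; offset = 11.5·tan 15.38° = 3.1633 m.
Layer 3: sin θ = 1.07·sin 8.9°/0.49 = 0.3378, θ = 19.75°; offset = 15.1·tan 19.75° = 5.4200 m.
Total horizontal offset = 11.1515 m.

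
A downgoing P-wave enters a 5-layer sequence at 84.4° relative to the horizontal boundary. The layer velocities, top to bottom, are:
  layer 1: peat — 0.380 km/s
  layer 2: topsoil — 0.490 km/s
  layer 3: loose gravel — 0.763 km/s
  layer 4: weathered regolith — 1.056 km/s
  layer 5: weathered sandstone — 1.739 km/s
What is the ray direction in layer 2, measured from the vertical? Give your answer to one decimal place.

7.2°

From the normal: θ₁ = 90° − 84.4° = 5.6°.
Snell's law across each interface conserves sin θ / V, so sin θ_2 = V_2·sin θ₁/V₁.
sin θ_2 = 0.490 × sin 5.6° / 0.380 = 0.1258.
θ_2 = 7.23° from the vertical.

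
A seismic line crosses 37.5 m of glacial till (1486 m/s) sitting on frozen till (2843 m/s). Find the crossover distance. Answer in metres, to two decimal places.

133.96 m

x_cross = 2h·√((V₂+V₁)/(V₂−V₁)).
(V₂+V₁)/(V₂−V₁) = (2843+1486)/(2843−1486) = 3.1901; √ = 1.7861.
x_cross = 2·37.5·1.7861 = 133.96 m.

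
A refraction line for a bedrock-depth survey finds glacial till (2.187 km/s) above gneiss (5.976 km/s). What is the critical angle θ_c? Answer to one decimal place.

21.5°

At critical incidence the refracted ray runs along the interface (θ₂ = 90°), so sin θ_c = V₁/V₂.
θ_c = arcsin(2.187/5.976) = arcsin 0.3660 = 21.47°.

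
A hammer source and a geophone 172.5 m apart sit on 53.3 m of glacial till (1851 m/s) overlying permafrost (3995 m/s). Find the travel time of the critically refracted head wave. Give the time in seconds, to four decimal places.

θ_c = arcsin(V₁/V₂) = arcsin(1851/3995) = 27.60°, cos θ_c = 0.8862.
Intercept time tᵢ = 2h cos θ_c / V₁ = 2·53.3·0.8862/1851 = 0.05104 s.
t = x/V₂ + tᵢ = 172.5/3995 + 0.05104 = 0.09421 s.

0.0942 s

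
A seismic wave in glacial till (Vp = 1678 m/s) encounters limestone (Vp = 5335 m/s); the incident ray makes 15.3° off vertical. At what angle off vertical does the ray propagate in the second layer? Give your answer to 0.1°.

sin θ₁/V₁ = sin θ₂/V₂ ⇒ sin θ₂ = 5335·sin 15.3°/1678 = 5335·0.2639/1678 = 0.8390.
θ₂ = arcsin 0.8390 = 57.03° from the normal.

57.0°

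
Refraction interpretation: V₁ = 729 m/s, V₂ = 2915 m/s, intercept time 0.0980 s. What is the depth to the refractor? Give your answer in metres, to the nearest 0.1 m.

36.9 m

θ_c = arcsin(729/2915) = 14.48°; cos θ_c = 0.9682.
tᵢ = 2h cos θ_c/V₁ ⇒ h = tᵢ·V₁/(2 cos θ_c) = 0.098·729/(2·0.9682) = 36.89 m.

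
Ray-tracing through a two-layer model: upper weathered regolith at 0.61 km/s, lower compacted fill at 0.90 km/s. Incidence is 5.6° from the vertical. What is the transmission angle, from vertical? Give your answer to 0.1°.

8.3°

sin θ₁/V₁ = sin θ₂/V₂ ⇒ sin θ₂ = 0.90·sin 5.6°/0.61 = 0.90·0.0976/0.61 = 0.1440.
θ₂ = sin⁻¹(0.1440) = 8.28° (from vertical).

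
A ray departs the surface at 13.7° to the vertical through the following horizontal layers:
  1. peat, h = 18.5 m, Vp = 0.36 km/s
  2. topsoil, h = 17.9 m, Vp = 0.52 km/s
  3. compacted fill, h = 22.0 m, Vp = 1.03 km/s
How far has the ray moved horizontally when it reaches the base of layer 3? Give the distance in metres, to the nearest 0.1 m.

Ray parameter p = sin 13.7° / 0.36 km/s = 6.5788e-01 s/km.
Layer 1: θ = 13.70°; offset = 18.5·tan 13.70° = 4.510 m.
Layer 2: sin θ = p·0.52 = 0.3421 → θ = 20.00°; offset = 17.9·tan 20.00° = 6.517 m.
Layer 3: sin θ = p·1.03 = 0.6776 → θ = 42.66°; offset = 22.0·tan 42.66° = 20.271 m.
Σ offsets = 31.298 m.

31.3 m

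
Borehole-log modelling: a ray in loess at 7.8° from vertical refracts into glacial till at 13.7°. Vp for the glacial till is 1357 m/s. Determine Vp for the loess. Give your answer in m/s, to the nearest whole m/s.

778 m/s

sin 7.8° = 0.1357; sin 13.7° = 0.2368.
V₁ = V₂·(sin θ₁/sin θ₂) = 1357·(0.1357/0.2368) = 777.60 m/s.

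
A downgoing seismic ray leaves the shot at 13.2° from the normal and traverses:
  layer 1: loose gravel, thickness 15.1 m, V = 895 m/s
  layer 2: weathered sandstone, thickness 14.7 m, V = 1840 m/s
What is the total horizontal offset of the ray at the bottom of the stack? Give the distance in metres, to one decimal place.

Apply Snell's law at each interface; in layer i the horizontal offset is hᵢ·tan θᵢ.
Layer 1: θ = 13.20°; offset = 15.1·tan 13.20° = 3.542 m.
Layer 2: sin θ = 1840·sin 13.2°/895 = 0.4695, θ = 28.00°; offset = 14.7·tan 28.00° = 7.816 m.
Total horizontal offset = 11.358 m.

11.4 m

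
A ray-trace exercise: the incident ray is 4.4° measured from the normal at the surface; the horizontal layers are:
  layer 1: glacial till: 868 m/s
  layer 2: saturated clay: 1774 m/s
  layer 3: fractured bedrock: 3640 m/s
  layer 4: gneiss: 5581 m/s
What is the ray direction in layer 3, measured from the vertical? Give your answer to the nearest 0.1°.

18.8°

Ray parameter p = sin 4.4° / 868 = 8.8386e-05 s/m.
sin θ_3 = p·V_3 = 8.8386e-05 × 3640 = 0.3217.
θ_3 = arcsin 0.3217 = 18.77°.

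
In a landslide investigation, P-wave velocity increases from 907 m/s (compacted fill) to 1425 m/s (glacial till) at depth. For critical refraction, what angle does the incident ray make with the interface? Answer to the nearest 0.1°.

50.5°

Critical incidence: sin θ_c = V₁/V₂ = 907/1425 = 0.6365.
θ_c = arcsin 0.6365 = 39.53°.
Measured from the interface: 90° − 39.53° = 50.47°.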